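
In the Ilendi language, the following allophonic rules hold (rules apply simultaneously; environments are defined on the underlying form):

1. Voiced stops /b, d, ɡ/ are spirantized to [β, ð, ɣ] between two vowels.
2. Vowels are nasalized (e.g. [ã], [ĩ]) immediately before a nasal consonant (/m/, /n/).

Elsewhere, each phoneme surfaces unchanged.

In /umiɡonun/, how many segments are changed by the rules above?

4

Segments that undergo a rule: /u/ → [ũ] (rule 2); /ɡ/ → [ɣ] (rule 1); /o/ → [õ] (rule 2); /u/ → [ũ] (rule 2).
All other segments surface unchanged.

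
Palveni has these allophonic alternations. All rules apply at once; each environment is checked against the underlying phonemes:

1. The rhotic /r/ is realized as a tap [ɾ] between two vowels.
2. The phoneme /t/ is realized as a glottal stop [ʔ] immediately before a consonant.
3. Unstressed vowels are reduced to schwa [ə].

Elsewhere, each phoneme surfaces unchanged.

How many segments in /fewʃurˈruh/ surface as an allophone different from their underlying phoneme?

Segments that undergo a rule: /e/ → [ə] (rule 3); /u/ → [ə] (rule 3).
All other segments surface unchanged.

2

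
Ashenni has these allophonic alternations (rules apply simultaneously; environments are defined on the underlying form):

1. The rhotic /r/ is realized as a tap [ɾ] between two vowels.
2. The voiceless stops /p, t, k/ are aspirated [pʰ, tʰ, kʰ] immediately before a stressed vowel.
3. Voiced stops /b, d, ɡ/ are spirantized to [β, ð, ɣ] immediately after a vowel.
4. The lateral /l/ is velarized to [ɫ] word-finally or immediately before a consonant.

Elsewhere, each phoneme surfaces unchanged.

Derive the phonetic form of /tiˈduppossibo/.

[tiˈðuppossiβo]

/t/ (word-initial) is in the target of rule 2 but the environment (immediately before a stressed vowel) is not met → [t].
/i/ (between /t/ and /d/) is unaffected → [i].
/d/ meets the environment for rule 3 (immediately after a vowel) → [ð].
/u/ (between /d/ and /p/) is unaffected → [u].
/p/ (between /u/ and /p/) fails the environment for rule 2, so it stays [p].
/p/ (between /p/ and /o/) is in the target of rule 2 but the environment (immediately before a stressed vowel) is not met → [p].
/o/ — not in any rule's target class → [o].
/s/ — not in any rule's target class → [s].
/s/ stays [s].
/i/ — not in any rule's target class → [i].
/b/ — between /i/ and /o/, immediately after a vowel — surfaces as [β] (rule 3).
/o/ stays [o].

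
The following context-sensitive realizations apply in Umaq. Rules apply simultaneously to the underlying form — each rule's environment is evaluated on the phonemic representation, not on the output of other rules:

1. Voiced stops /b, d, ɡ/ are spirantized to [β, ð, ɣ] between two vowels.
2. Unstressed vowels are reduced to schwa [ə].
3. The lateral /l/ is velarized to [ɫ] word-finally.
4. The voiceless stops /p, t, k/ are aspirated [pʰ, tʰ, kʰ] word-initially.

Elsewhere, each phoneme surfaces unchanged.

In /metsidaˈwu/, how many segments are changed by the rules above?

4

Segments that undergo a rule: /e/ → [ə] (rule 2); /i/ → [ə] (rule 2); /d/ → [ð] (rule 1); /a/ → [ə] (rule 2).
All other segments surface unchanged.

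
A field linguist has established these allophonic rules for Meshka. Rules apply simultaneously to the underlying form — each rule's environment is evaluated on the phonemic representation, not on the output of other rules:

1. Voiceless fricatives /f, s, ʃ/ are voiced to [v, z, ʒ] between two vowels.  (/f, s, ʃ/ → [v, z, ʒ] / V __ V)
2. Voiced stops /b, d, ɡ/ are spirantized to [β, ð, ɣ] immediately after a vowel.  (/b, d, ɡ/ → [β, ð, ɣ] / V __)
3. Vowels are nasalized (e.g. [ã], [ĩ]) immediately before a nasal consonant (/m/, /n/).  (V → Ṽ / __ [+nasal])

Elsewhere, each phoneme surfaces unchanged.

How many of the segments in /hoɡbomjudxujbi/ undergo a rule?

Segments that undergo a rule: /ɡ/ → [ɣ] (rule 2); /o/ → [õ] (rule 3); /d/ → [ð] (rule 2).
All other segments surface unchanged.

3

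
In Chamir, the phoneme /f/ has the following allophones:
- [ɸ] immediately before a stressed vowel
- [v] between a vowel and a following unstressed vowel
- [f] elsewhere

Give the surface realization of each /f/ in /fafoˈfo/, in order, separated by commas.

Occurrence 1 (position 1): no conditioning environment matches → elsewhere allophone [f].
Occurrence 2 (position 3): between a vowel and a following unstressed vowel → [v].
Occurrence 3 (position 5): immediately before a stressed vowel → [ɸ].

[f], [v], [ɸ]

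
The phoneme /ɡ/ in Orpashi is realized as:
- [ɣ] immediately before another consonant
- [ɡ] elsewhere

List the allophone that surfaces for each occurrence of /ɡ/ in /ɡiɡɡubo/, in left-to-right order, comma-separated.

Occurrence 1 (position 1): no conditioning environment matches → elsewhere allophone [ɡ].
Occurrence 2 (position 3): immediately before another consonant → [ɣ].
Occurrence 3 (position 4): no conditioning environment matches → elsewhere allophone [ɡ].

[ɡ], [ɣ], [ɡ]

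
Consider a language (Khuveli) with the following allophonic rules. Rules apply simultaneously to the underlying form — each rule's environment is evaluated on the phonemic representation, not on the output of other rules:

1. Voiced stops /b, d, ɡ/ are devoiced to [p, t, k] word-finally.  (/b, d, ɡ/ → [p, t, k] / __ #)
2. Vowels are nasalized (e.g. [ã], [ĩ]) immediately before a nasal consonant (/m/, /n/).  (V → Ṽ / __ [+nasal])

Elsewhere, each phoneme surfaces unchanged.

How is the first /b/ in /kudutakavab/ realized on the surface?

[p]

/b/ (word-final) occurs word-finally → [p] by rule 1.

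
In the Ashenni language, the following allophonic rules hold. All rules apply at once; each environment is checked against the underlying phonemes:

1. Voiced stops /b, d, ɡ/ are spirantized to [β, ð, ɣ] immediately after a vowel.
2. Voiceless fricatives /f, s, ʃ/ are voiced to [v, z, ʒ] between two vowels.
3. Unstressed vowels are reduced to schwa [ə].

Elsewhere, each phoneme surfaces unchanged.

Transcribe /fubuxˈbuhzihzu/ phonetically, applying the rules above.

[fəβəxˈbuhzəhzə]

/f/ (word-initial) is in the target of rule 2 but the environment (between two vowels) is not met → [f].
Rule 3 applies to /u/ (between /f/ and /b/: in an unstressed syllable) → [ə].
/b/ (between /u/ and /u/): immediately after a vowel, so rule 1 applies → [β].
/u/ (between /b/ and /x/) occurs in an unstressed syllable → [ə] by rule 3.
/x/ (between /u/ and /b/) is unaffected → [x].
/b/ (between /x/ and /u/) is in the target of rule 1 but the environment (immediately after a vowel) is not met → [b].
/u/ (between /b/ and /h/) is in the target of rule 3 but the environment (in an unstressed syllable) is not met → [u].
/h/ (between /u/ and /z/): no rule targets it → [h].
/z/ (between /h/ and /i/): no rule targets it → [z].
/i/ — between /z/ and /h/, in an unstressed syllable — surfaces as [ə] (rule 3).
/h/ — not in any rule's target class → [h].
/z/ (between /h/ and /u/): no rule targets it → [z].
Rule 3 applies to /u/ (word-final: in an unstressed syllable) → [ə].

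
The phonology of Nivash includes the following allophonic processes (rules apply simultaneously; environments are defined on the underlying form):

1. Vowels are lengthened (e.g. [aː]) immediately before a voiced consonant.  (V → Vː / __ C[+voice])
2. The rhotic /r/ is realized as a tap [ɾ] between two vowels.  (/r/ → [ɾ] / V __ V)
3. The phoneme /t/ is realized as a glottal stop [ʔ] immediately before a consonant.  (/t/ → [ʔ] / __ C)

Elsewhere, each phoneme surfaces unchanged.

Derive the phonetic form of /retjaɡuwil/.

/r/ (word-initial) is in the target of rule 2 but the environment (between two vowels) is not met → [r].
/e/ (between /r/ and /t/): rule 1 targets it, but not before a voiced consonant → unchanged [e].
/t/ meets the environment for rule 3 (immediately before a consonant) → [ʔ].
/j/ (between /t/ and /a/): no rule targets it → [j].
/a/ — between /j/ and /ɡ/, before a voiced consonant — surfaces as [aː] (rule 1).
/ɡ/ (between /a/ and /u/) is unaffected → [ɡ].
Rule 1 applies to /u/ (between /ɡ/ and /w/: before a voiced consonant) → [uː].
/w/ stays [w].
/i/ — between /w/ and /l/, before a voiced consonant — surfaces as [iː] (rule 1).
/l/ (word-final) is unaffected → [l].

[reʔjaːɡuːwiːl]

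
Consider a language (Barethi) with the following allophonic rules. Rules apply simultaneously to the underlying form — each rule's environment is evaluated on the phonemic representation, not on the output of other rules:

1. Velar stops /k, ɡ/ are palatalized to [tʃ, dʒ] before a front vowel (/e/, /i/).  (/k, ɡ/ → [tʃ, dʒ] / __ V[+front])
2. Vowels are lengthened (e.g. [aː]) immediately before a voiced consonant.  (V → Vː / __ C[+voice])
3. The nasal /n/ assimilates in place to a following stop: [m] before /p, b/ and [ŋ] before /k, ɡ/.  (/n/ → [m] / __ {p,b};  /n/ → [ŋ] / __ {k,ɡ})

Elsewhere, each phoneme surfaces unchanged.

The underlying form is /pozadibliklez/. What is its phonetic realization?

/p/ (word-initial) is unaffected → [p].
/o/ (between /p/ and /z/) occurs before a voiced consonant → [oː] by rule 2.
/z/ (between /o/ and /a/) is unaffected → [z].
/a/ meets the environment for rule 2 (before a voiced consonant) → [aː].
/d/ stays [d].
Rule 2 applies to /i/ (between /d/ and /b/: before a voiced consonant) → [iː].
/b/ stays [b].
/l/ (between /b/ and /i/) is unaffected → [l].
/i/ (between /l/ and /k/): rule 2 targets it, but not before a voiced consonant → unchanged [i].
/k/ (between /i/ and /l/) is in the target of rule 1 but the environment (before a front vowel) is not met → [k].
/l/ (between /k/ and /e/): no rule targets it → [l].
Rule 2 applies to /e/ (between /l/ and /z/: before a voiced consonant) → [eː].
/z/ (word-final) is unaffected → [z].

[poːzaːdiːblikleːz]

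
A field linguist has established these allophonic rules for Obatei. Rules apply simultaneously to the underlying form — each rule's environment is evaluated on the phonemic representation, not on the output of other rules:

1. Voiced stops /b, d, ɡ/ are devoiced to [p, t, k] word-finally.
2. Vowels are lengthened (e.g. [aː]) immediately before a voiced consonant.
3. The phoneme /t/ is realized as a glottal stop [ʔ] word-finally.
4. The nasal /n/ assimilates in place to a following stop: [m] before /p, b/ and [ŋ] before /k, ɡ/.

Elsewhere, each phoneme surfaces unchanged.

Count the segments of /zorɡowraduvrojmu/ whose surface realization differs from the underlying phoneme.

5

Segments that undergo a rule: /o/ → [oː] (rule 2); /o/ → [oː] (rule 2); /a/ → [aː] (rule 2); /u/ → [uː] (rule 2); /o/ → [oː] (rule 2).
All other segments surface unchanged.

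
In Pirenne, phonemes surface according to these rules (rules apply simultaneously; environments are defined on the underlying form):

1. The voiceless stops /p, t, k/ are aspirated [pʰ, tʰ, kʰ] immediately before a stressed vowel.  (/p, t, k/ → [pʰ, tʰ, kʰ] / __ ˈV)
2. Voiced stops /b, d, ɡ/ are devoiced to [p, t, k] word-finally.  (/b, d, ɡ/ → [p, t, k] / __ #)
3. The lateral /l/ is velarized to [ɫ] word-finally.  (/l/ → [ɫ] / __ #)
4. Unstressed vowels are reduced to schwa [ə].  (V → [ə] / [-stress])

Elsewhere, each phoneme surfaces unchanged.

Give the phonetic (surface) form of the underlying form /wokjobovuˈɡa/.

/w/ stays [w].
/o/ meets the environment for rule 4 (in an unstressed syllable) → [ə].
/k/ (between /o/ and /j/) is in the target of rule 1 but the environment (immediately before a stressed vowel) is not met → [k].
/j/ (between /k/ and /o/) is unaffected → [j].
/o/ — between /j/ and /b/, in an unstressed syllable — surfaces as [ə] (rule 4).
/b/ — between /o/ and /o/; rule 2 does not apply here → [b].
/o/ (between /b/ and /v/): in an unstressed syllable, so rule 4 applies → [ə].
/v/ (between /o/ and /u/) is unaffected → [v].
/u/ (between /v/ and /ɡ/): in an unstressed syllable, so rule 4 applies → [ə].
/ɡ/ (between /u/ and /a/): rule 2 targets it, but not word-finally → unchanged [ɡ].
/a/ (word-final): rule 4 targets it, but not in an unstressed syllable → unchanged [a].

[wəkjəbəvəˈɡa]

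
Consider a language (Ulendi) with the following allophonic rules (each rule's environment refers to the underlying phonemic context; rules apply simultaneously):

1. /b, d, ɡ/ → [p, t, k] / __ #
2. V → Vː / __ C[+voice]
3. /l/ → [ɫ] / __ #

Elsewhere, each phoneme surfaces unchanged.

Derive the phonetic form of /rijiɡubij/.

[riːjiːɡuːbiːj]

/i/ (between /r/ and /j/): before a voiced consonant, so rule 2 applies → [iː].
/i/ — between /j/ and /ɡ/, before a voiced consonant — surfaces as [iː] (rule 2).
/ɡ/ (between /i/ and /u/) fails the environment for rule 1, so it stays [ɡ].
/u/ (between /ɡ/ and /b/) occurs before a voiced consonant → [uː] by rule 2.
/b/ (between /u/ and /i/) is in the target of rule 1 but the environment (word-finally) is not met → [b].
Rule 2 applies to /i/ (between /b/ and /j/: before a voiced consonant) → [iː].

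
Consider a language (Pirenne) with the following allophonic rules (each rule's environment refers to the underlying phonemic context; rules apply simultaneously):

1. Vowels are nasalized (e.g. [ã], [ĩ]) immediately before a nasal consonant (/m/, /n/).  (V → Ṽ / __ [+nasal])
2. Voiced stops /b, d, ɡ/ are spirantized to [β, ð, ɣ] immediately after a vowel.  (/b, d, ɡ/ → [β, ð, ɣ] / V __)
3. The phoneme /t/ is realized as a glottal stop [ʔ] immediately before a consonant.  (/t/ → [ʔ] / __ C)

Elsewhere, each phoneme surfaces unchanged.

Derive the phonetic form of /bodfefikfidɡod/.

/b/ (word-initial) is in the target of rule 2 but the environment (immediately after a vowel) is not met → [b].
/o/ (between /b/ and /d/): rule 1 targets it, but not before a nasal consonant → unchanged [o].
/d/ (between /o/ and /f/) occurs immediately after a vowel → [ð] by rule 2.
/e/ — between /f/ and /f/; rule 1 does not apply here → [e].
/i/ — between /f/ and /k/; rule 1 does not apply here → [i].
/i/ (between /f/ and /d/) is in the target of rule 1 but the environment (before a nasal consonant) is not met → [i].
/d/ (between /i/ and /ɡ/): immediately after a vowel, so rule 2 applies → [ð].
/ɡ/ — between /d/ and /o/; rule 2 does not apply here → [ɡ].
/o/ (between /ɡ/ and /d/): rule 1 targets it, but not before a nasal consonant → unchanged [o].
Rule 2 applies to /d/ (word-final: immediately after a vowel) → [ð].

[boðfefikfiðɡoð]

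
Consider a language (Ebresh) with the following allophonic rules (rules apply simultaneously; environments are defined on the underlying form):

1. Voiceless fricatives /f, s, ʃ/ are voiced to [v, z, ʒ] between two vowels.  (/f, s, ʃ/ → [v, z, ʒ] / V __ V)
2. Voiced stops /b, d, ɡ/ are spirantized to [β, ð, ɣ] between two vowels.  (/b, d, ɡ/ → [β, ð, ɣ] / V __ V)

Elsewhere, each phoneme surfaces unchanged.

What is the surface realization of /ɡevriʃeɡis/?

[ɡevriʒeɣis]

/ɡ/ (word-initial) fails the environment for rule 2, so it stays [ɡ].
/e/ — not in any rule's target class → [e].
/v/ — not in any rule's target class → [v].
/r/ — not in any rule's target class → [r].
/i/ — not in any rule's target class → [i].
Rule 1 applies to /ʃ/ (between /i/ and /e/: between two vowels) → [ʒ].
/e/ (between /ʃ/ and /ɡ/) is unaffected → [e].
/ɡ/ (between /e/ and /i/) occurs between two vowels → [ɣ] by rule 2.
/i/ (between /ɡ/ and /s/): no rule targets it → [i].
/s/ (word-final): rule 1 targets it, but not between two vowels → unchanged [s].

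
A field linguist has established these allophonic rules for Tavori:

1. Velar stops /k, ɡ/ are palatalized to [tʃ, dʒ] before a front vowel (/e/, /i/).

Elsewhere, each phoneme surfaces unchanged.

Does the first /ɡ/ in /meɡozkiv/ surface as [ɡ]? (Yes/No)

/ɡ/ (between /e/ and /o/) fails the environment for rule 1, so it stays [ɡ].
The actual realization is [ɡ], which matches [ɡ].

Yes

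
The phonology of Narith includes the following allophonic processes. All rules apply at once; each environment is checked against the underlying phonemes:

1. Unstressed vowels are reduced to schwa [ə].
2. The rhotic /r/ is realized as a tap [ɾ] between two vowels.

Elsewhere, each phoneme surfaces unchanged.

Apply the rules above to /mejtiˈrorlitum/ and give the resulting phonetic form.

/e/ — between /m/ and /j/, in an unstressed syllable — surfaces as [ə] (rule 1).
/i/ (between /t/ and /r/) occurs in an unstressed syllable → [ə] by rule 1.
/r/ meets the environment for rule 2 (between two vowels) → [ɾ].
/o/ (between /r/ and /r/) is in the target of rule 1 but the environment (in an unstressed syllable) is not met → [o].
/r/ (between /o/ and /l/): rule 2 targets it, but not between two vowels → unchanged [r].
/i/ (between /l/ and /t/): in an unstressed syllable, so rule 1 applies → [ə].
/u/ (between /t/ and /m/): in an unstressed syllable, so rule 1 applies → [ə].

[məjtəˈɾorlətəm]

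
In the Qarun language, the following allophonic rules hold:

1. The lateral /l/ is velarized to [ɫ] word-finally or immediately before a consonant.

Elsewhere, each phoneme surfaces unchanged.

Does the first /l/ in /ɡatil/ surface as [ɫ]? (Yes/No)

Rule 1 applies to /l/ (word-final: word-finally or immediately before a consonant) → [ɫ].
The actual realization is [ɫ], which matches [ɫ].

Yes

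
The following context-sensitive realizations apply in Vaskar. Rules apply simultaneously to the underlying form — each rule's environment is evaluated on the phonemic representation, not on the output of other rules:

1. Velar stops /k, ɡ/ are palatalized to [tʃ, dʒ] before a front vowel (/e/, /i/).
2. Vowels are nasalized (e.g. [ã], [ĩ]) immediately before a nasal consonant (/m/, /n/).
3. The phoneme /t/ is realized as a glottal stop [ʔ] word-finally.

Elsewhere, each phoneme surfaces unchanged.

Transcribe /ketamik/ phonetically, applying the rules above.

Rule 1 applies to /k/ (word-initial: before a front vowel) → [tʃ].
/e/ — between /k/ and /t/; rule 2 does not apply here → [e].
/t/ (between /e/ and /a/) fails the environment for rule 3, so it stays [t].
/a/ — between /t/ and /m/, before a nasal consonant — surfaces as [ã] (rule 2).
/m/ (between /a/ and /i/) is unaffected → [m].
/i/ (between /m/ and /k/) is in the target of rule 2 but the environment (before a nasal consonant) is not met → [i].
/k/ — word-final; rule 1 does not apply here → [k].

[tʃetãmik]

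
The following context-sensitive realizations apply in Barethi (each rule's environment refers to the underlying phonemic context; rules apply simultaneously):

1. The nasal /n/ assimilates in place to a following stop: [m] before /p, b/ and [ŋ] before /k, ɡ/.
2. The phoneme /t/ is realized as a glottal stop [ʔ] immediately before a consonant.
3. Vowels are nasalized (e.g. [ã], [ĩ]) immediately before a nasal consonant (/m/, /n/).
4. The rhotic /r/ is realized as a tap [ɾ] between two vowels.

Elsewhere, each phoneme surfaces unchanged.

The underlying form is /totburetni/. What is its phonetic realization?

/t/ (word-initial): rule 2 targets it, but not immediately before a consonant → unchanged [t].
/o/ — between /t/ and /t/; rule 3 does not apply here → [o].
/t/ (between /o/ and /b/) occurs immediately before a consonant → [ʔ] by rule 2.
/b/ (between /t/ and /u/): no rule targets it → [b].
/u/ (between /b/ and /r/) is in the target of rule 3 but the environment (before a nasal consonant) is not met → [u].
Rule 4 applies to /r/ (between /u/ and /e/: between two vowels) → [ɾ].
/e/ (between /r/ and /t/) fails the environment for rule 3, so it stays [e].
Rule 2 applies to /t/ (between /e/ and /n/: immediately before a consonant) → [ʔ].
/n/ (between /t/ and /i/) fails the environment for rule 1, so it stays [n].
/i/ — word-final; rule 3 does not apply here → [i].

[toʔbuɾeʔni]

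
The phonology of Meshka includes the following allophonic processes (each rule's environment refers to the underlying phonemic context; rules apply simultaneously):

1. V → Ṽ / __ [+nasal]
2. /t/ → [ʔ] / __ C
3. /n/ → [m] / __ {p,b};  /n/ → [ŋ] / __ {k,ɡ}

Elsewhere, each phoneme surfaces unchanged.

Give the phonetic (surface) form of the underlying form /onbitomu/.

/o/ (word-initial): before a nasal consonant, so rule 1 applies → [õ].
/n/ (between /o/ and /b/): before a labial or velar stop, so rule 3 applies → [m].
/i/ (between /b/ and /t/) is in the target of rule 1 but the environment (before a nasal consonant) is not met → [i].
/t/ (between /i/ and /o/): rule 2 targets it, but not immediately before a consonant → unchanged [t].
/o/ — between /t/ and /m/, before a nasal consonant — surfaces as [õ] (rule 1).
/u/ — word-final; rule 1 does not apply here → [u].

[õmbitõmu]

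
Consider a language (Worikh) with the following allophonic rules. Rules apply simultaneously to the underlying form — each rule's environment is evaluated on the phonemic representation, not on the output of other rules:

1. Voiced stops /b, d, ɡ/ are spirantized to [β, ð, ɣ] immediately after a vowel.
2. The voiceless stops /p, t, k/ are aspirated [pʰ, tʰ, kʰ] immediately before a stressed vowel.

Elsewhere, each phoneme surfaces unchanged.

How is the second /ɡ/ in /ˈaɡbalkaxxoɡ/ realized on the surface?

Rule 1 applies to /ɡ/ (word-final: immediately after a vowel) → [ɣ].

[ɣ]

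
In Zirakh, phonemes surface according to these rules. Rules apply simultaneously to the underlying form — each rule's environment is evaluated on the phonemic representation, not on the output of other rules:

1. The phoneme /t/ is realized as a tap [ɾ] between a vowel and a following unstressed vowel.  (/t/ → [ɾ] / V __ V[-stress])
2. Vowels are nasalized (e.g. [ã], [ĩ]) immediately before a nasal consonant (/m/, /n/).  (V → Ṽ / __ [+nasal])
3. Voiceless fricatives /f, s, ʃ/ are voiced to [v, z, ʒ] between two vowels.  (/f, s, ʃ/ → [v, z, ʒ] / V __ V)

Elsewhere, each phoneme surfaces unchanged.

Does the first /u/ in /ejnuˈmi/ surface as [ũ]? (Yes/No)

/u/ meets the environment for rule 2 (before a nasal consonant) → [ũ].
The actual realization is [ũ], which matches [ũ].

Yes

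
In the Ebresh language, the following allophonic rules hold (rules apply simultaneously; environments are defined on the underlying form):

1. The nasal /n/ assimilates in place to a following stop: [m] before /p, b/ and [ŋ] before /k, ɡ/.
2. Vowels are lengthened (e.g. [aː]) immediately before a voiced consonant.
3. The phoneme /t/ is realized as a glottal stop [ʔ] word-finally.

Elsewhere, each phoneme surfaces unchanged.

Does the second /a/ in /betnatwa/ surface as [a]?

Yes

/a/ — word-final; rule 2 does not apply here → [a].
The actual realization is [a], which matches [a].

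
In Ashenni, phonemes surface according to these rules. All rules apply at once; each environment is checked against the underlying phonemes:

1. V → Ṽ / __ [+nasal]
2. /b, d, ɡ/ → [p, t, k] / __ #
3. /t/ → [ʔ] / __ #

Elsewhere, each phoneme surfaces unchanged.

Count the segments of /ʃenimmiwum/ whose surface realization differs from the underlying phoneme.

3

Segments that undergo a rule: /e/ → [ẽ] (rule 1); /i/ → [ĩ] (rule 1); /u/ → [ũ] (rule 1).
All other segments surface unchanged.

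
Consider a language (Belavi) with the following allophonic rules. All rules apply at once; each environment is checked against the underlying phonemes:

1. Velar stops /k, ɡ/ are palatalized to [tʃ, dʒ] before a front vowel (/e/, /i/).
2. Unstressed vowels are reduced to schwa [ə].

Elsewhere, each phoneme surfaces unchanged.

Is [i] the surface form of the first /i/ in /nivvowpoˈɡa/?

/i/ meets the environment for rule 2 (in an unstressed syllable) → [ə].
The actual realization is [ə], not [i].

No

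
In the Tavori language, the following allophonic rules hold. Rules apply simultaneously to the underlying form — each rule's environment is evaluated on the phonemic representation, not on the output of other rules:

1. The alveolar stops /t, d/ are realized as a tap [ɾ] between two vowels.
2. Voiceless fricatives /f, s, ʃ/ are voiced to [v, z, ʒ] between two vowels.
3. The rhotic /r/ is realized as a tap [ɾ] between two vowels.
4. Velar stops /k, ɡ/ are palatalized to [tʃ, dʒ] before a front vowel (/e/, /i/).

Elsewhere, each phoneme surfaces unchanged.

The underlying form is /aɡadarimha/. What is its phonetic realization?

/ɡ/ (between /a/ and /a/): rule 4 targets it, but not before a front vowel → unchanged [ɡ].
/d/ (between /a/ and /a/): between two vowels, so rule 1 applies → [ɾ].
/r/ (between /a/ and /i/): between two vowels, so rule 3 applies → [ɾ].

[aɡaɾaɾimha]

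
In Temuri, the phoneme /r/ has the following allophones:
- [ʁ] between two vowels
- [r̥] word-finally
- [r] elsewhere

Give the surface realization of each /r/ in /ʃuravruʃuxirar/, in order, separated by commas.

Occurrence 1 (position 3): between two vowels → [ʁ].
Occurrence 2 (position 6): no conditioning environment matches → elsewhere allophone [r].
Occurrence 3 (position 12): between two vowels → [ʁ].
Occurrence 4 (position 14): word-finally → [r̥].

[ʁ], [r], [ʁ], [r̥]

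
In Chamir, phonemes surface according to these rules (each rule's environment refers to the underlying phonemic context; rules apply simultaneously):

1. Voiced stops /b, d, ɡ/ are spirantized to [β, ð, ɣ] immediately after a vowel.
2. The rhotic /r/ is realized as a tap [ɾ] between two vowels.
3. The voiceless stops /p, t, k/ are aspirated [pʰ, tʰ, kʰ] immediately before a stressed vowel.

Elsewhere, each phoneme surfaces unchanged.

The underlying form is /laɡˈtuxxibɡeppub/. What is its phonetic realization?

[laɣˈtʰuxxiβɡeppuβ]

/l/ — not in any rule's target class → [l].
/a/ (between /l/ and /ɡ/) is unaffected → [a].
/ɡ/ (between /a/ and /t/) occurs immediately after a vowel → [ɣ] by rule 1.
/t/ (between /ɡ/ and /u/): immediately before a stressed vowel, so rule 3 applies → [tʰ].
/u/ stays [u].
/x/ (between /u/ and /x/) is unaffected → [x].
/x/ stays [x].
/i/ stays [i].
/b/ — between /i/ and /ɡ/, immediately after a vowel — surfaces as [β] (rule 1).
/ɡ/ — between /b/ and /e/; rule 1 does not apply here → [ɡ].
/e/ stays [e].
/p/ (between /e/ and /p/) fails the environment for rule 3, so it stays [p].
/p/ (between /p/ and /u/) is in the target of rule 3 but the environment (immediately before a stressed vowel) is not met → [p].
/u/ (between /p/ and /b/) is unaffected → [u].
/b/ meets the environment for rule 1 (immediately after a vowel) → [β].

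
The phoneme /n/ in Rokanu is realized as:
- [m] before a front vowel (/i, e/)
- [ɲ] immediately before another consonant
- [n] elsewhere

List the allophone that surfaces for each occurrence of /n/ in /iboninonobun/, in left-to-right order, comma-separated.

[m], [n], [n], [n]

Occurrence 1 (position 4): before a front vowel (/i, e/) → [m].
Occurrence 2 (position 6): no conditioning environment matches → elsewhere allophone [n].
Occurrence 3 (position 8): no conditioning environment matches → elsewhere allophone [n].
Occurrence 4 (position 12): no conditioning environment matches → elsewhere allophone [n].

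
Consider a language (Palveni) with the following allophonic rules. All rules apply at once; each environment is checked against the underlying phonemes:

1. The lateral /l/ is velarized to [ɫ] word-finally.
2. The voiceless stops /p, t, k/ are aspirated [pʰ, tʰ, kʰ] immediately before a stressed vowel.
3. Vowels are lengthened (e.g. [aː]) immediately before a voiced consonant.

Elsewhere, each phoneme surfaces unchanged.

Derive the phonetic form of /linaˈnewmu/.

/l/ (word-initial) fails the environment for rule 1, so it stays [l].
/i/ — between /l/ and /n/, before a voiced consonant — surfaces as [iː] (rule 3).
/a/ (between /n/ and /n/): before a voiced consonant, so rule 3 applies → [aː].
/e/ (between /n/ and /w/) occurs before a voiced consonant → [eː] by rule 3.
/u/ (word-final) fails the environment for rule 3, so it stays [u].

[liːnaːˈneːwmu]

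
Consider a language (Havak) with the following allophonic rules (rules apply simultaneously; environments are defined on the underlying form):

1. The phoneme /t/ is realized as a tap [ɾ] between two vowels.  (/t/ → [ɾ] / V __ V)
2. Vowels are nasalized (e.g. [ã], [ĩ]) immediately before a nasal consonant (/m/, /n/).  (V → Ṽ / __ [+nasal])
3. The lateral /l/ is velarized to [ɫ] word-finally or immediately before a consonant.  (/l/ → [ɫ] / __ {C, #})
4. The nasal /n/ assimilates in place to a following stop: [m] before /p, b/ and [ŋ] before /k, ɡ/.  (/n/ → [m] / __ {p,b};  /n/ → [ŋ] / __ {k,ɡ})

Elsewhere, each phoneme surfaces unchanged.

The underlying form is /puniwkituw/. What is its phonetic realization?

[pũniwkiɾuw]

/u/ meets the environment for rule 2 (before a nasal consonant) → [ũ].
/n/ — between /u/ and /i/; rule 4 does not apply here → [n].
/i/ — between /n/ and /w/; rule 2 does not apply here → [i].
/i/ (between /k/ and /t/) is in the target of rule 2 but the environment (before a nasal consonant) is not met → [i].
/t/ (between /i/ and /u/) occurs between two vowels → [ɾ] by rule 1.
/u/ — between /t/ and /w/; rule 2 does not apply here → [u].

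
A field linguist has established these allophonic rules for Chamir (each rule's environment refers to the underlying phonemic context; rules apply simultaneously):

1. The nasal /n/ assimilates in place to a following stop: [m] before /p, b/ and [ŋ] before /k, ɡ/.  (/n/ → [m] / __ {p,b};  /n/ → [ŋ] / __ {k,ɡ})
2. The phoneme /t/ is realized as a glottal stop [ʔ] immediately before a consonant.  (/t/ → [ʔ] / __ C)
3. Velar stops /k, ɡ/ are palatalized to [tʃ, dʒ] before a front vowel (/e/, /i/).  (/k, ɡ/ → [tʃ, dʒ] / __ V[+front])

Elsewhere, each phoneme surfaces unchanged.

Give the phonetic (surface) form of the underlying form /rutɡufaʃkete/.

[ruʔɡufaʃtʃete]

/r/ — not in any rule's target class → [r].
/u/ (between /r/ and /t/): no rule targets it → [u].
Rule 2 applies to /t/ (between /u/ and /ɡ/: immediately before a consonant) → [ʔ].
/ɡ/ (between /t/ and /u/): rule 3 targets it, but not before a front vowel → unchanged [ɡ].
/u/ — not in any rule's target class → [u].
/f/ (between /u/ and /a/) is unaffected → [f].
/a/ — not in any rule's target class → [a].
/ʃ/ (between /a/ and /k/) is unaffected → [ʃ].
/k/ (between /ʃ/ and /e/) occurs before a front vowel → [tʃ] by rule 3.
/e/ (between /k/ and /t/): no rule targets it → [e].
/t/ (between /e/ and /e/) is in the target of rule 2 but the environment (immediately before a consonant) is not met → [t].
/e/ (word-final) is unaffected → [e].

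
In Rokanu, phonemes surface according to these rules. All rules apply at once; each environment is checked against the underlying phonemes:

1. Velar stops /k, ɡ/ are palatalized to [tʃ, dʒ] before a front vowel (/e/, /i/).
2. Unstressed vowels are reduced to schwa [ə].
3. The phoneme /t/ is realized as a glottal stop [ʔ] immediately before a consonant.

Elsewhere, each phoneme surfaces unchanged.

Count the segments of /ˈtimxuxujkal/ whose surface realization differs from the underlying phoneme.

Segments that undergo a rule: /u/ → [ə] (rule 2); /u/ → [ə] (rule 2); /a/ → [ə] (rule 2).
All other segments surface unchanged.

3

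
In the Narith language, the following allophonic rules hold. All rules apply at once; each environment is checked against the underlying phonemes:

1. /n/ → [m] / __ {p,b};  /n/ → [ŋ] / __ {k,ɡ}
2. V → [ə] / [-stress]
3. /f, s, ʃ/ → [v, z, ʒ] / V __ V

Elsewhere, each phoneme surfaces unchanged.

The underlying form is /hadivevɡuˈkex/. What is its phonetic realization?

[hədəvəvɡəˈkex]

/a/ meets the environment for rule 2 (in an unstressed syllable) → [ə].
/i/ (between /d/ and /v/): in an unstressed syllable, so rule 2 applies → [ə].
/e/ (between /v/ and /v/): in an unstressed syllable, so rule 2 applies → [ə].
/u/ — between /ɡ/ and /k/, in an unstressed syllable — surfaces as [ə] (rule 2).
/e/ — between /k/ and /x/; rule 2 does not apply here → [e].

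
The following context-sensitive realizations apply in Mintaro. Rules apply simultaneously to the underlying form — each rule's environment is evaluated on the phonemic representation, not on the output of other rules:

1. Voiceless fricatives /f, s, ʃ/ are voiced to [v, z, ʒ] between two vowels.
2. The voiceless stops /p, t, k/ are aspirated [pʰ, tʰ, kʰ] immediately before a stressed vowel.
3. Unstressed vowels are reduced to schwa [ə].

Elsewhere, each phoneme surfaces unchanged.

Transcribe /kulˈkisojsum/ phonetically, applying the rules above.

/k/ (word-initial) is in the target of rule 2 but the environment (immediately before a stressed vowel) is not met → [k].
/u/ meets the environment for rule 3 (in an unstressed syllable) → [ə].
/l/ (between /u/ and /k/) is unaffected → [l].
Rule 2 applies to /k/ (between /l/ and /i/: immediately before a stressed vowel) → [kʰ].
/i/ — between /k/ and /s/; rule 3 does not apply here → [i].
/s/ — between /i/ and /o/, between two vowels — surfaces as [z] (rule 1).
/o/ — between /s/ and /j/, in an unstressed syllable — surfaces as [ə] (rule 3).
/j/ — not in any rule's target class → [j].
/s/ — between /j/ and /u/; rule 1 does not apply here → [s].
Rule 3 applies to /u/ (between /s/ and /m/: in an unstressed syllable) → [ə].
/m/ (word-final) is unaffected → [m].

[kəlˈkʰizəjsəm]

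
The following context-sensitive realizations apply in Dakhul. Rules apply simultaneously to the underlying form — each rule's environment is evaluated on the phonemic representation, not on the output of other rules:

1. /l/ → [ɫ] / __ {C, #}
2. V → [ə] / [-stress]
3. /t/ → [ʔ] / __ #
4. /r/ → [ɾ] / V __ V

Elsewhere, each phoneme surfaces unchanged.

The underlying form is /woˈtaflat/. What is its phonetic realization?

[wəˈtafləʔ]

/w/ — not in any rule's target class → [w].
/o/ — between /w/ and /t/, in an unstressed syllable — surfaces as [ə] (rule 2).
/t/ (between /o/ and /a/) is in the target of rule 3 but the environment (word-finally) is not met → [t].
/a/ (between /t/ and /f/) fails the environment for rule 2, so it stays [a].
/f/ — not in any rule's target class → [f].
/l/ (between /f/ and /a/): rule 1 targets it, but not word-finally or immediately before a consonant → unchanged [l].
/a/ — between /l/ and /t/, in an unstressed syllable — surfaces as [ə] (rule 2).
/t/ (word-final): word-finally, so rule 3 applies → [ʔ].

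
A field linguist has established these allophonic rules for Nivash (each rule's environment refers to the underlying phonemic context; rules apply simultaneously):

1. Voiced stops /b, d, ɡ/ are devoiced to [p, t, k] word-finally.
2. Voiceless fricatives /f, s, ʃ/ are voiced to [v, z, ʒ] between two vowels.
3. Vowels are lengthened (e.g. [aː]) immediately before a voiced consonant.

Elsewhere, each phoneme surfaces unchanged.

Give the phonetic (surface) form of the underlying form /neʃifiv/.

/n/ stays [n].
/e/ (between /n/ and /ʃ/) is in the target of rule 3 but the environment (before a voiced consonant) is not met → [e].
Rule 2 applies to /ʃ/ (between /e/ and /i/: between two vowels) → [ʒ].
/i/ (between /ʃ/ and /f/) is in the target of rule 3 but the environment (before a voiced consonant) is not met → [i].
Rule 2 applies to /f/ (between /i/ and /i/: between two vowels) → [v].
/i/ meets the environment for rule 3 (before a voiced consonant) → [iː].
/v/ stays [v].

[neʒiviːv]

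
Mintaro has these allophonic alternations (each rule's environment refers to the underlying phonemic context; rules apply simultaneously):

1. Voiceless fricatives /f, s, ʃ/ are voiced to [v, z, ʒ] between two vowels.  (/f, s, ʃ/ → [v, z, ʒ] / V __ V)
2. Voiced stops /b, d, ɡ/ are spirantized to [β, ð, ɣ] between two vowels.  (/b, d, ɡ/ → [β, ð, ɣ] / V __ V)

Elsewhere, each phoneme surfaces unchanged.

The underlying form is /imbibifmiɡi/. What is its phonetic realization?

[imbiβifmiɣi]

/i/ stays [i].
/m/ (between /i/ and /b/) is unaffected → [m].
/b/ (between /m/ and /i/) fails the environment for rule 2, so it stays [b].
/i/ — not in any rule's target class → [i].
Rule 2 applies to /b/ (between /i/ and /i/: between two vowels) → [β].
/i/ (between /b/ and /f/) is unaffected → [i].
/f/ (between /i/ and /m/) fails the environment for rule 1, so it stays [f].
/m/ (between /f/ and /i/): no rule targets it → [m].
/i/ stays [i].
/ɡ/ — between /i/ and /i/, between two vowels — surfaces as [ɣ] (rule 2).
/i/ (word-final): no rule targets it → [i].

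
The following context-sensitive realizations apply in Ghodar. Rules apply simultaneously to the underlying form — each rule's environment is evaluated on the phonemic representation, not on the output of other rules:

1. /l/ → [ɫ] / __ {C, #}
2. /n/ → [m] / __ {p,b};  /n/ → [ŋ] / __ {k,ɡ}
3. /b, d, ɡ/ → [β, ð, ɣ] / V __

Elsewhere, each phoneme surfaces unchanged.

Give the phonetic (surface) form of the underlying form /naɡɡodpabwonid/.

[naɣɡoðpaβwonið]

/n/ — word-initial; rule 2 does not apply here → [n].
/a/ — not in any rule's target class → [a].
/ɡ/ meets the environment for rule 3 (immediately after a vowel) → [ɣ].
/ɡ/ (between /ɡ/ and /o/) is in the target of rule 3 but the environment (immediately after a vowel) is not met → [ɡ].
/o/ (between /ɡ/ and /d/): no rule targets it → [o].
/d/ — between /o/ and /p/, immediately after a vowel — surfaces as [ð] (rule 3).
/p/ — not in any rule's target class → [p].
/a/ stays [a].
/b/ (between /a/ and /w/) occurs immediately after a vowel → [β] by rule 3.
/w/ stays [w].
/o/ (between /w/ and /n/): no rule targets it → [o].
/n/ (between /o/ and /i/): rule 2 targets it, but not before a labial or velar stop → unchanged [n].
/i/ (between /n/ and /d/): no rule targets it → [i].
/d/ — word-final, immediately after a vowel — surfaces as [ð] (rule 3).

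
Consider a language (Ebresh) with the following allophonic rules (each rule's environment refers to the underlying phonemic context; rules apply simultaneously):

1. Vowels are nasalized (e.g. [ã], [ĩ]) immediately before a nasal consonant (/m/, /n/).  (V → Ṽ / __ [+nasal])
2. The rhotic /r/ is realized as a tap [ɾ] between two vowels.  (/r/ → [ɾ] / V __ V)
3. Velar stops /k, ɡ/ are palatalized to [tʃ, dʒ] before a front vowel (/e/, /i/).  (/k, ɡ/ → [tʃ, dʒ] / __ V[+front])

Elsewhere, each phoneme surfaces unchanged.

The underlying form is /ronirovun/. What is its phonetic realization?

/r/ — word-initial; rule 2 does not apply here → [r].
/o/ (between /r/ and /n/): before a nasal consonant, so rule 1 applies → [õ].
/n/ (between /o/ and /i/) is unaffected → [n].
/i/ (between /n/ and /r/) fails the environment for rule 1, so it stays [i].
/r/ — between /i/ and /o/, between two vowels — surfaces as [ɾ] (rule 2).
/o/ — between /r/ and /v/; rule 1 does not apply here → [o].
/v/ (between /o/ and /u/) is unaffected → [v].
Rule 1 applies to /u/ (between /v/ and /n/: before a nasal consonant) → [ũ].
/n/ — not in any rule's target class → [n].

[rõniɾovũn]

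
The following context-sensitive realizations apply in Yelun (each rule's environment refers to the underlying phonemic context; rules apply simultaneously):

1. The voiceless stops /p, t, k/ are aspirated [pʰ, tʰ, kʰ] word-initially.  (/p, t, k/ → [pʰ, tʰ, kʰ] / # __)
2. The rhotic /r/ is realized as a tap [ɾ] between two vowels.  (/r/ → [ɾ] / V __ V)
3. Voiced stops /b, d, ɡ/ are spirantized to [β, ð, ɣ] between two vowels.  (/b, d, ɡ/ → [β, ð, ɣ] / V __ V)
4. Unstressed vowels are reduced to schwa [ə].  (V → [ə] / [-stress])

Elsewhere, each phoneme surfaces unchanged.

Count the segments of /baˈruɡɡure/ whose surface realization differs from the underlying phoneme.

5

Segments that undergo a rule: /a/ → [ə] (rule 4); /r/ → [ɾ] (rule 2); /u/ → [ə] (rule 4); /r/ → [ɾ] (rule 2); /e/ → [ə] (rule 4).
All other segments surface unchanged.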